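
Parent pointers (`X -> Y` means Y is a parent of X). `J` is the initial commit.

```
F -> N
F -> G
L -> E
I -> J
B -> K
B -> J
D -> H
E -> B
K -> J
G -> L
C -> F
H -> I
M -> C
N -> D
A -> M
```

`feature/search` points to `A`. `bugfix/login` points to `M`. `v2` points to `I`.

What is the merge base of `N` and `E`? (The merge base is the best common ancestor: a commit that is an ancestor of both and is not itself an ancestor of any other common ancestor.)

Ancestors of N: {D, H, I, J, N}.
Ancestors of E: {B, E, J, K}.
Common ancestors: {J}.
The only common ancestor is J, so it is the merge base.

J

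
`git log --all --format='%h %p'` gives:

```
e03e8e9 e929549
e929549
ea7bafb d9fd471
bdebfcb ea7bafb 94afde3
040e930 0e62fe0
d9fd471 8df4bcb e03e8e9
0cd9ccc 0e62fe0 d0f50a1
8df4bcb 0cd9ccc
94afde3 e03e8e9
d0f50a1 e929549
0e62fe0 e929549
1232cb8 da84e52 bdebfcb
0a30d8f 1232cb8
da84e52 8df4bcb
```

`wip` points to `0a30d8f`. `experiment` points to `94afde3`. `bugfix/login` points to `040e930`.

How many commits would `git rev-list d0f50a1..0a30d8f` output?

Reachable from 0a30d8f: {0a30d8f, 0cd9ccc, 0e62fe0, 1232cb8, 8df4bcb, 94afde3, bdebfcb, d0f50a1, d9fd471, da84e52, e03e8e9, e929549, ea7bafb}.
Reachable from d0f50a1: {d0f50a1, e929549}.
In 0a30d8f's history but not d0f50a1's: {0a30d8f, 0cd9ccc, 0e62fe0, 1232cb8, 8df4bcb, 94afde3, bdebfcb, d9fd471, da84e52, e03e8e9, ea7bafb} — 11 commits.

11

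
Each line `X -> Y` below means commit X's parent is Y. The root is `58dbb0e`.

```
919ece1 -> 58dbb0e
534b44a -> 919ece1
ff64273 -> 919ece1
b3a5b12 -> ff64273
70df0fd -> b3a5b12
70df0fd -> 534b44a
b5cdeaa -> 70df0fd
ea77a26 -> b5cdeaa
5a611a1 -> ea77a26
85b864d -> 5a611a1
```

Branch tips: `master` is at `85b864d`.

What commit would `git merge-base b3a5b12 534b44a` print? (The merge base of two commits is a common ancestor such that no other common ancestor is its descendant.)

Ancestors of b3a5b12: {58dbb0e, 919ece1, b3a5b12, ff64273}.
Ancestors of 534b44a: {534b44a, 58dbb0e, 919ece1}.
Common ancestors: {58dbb0e, 919ece1}.
Among these, 919ece1 is not an ancestor of any other common ancestor — it is the merge base.

919ece1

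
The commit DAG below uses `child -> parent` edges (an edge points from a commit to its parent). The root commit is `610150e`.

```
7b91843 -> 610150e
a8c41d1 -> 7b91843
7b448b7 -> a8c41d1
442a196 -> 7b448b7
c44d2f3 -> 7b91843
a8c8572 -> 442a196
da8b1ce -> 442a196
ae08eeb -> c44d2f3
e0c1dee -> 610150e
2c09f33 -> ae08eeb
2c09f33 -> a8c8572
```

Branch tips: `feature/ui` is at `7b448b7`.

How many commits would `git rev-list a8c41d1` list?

Walking parent pointers from a8c41d1: reachable set = {610150e, 7b91843, a8c41d1}.
That is 3 commits.

3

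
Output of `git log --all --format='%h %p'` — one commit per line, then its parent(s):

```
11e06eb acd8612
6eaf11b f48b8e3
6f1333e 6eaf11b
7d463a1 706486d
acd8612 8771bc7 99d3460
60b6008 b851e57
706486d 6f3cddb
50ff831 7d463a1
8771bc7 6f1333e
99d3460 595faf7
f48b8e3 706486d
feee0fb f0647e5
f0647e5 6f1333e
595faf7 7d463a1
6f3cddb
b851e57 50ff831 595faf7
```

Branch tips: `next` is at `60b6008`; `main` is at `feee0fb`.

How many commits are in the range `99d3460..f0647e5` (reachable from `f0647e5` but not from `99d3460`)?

4

Reachable from f0647e5: {6eaf11b, 6f1333e, 6f3cddb, 706486d, f0647e5, f48b8e3}.
Reachable from 99d3460: {595faf7, 6f3cddb, 706486d, 7d463a1, 99d3460}.
In f0647e5's history but not 99d3460's: {6eaf11b, 6f1333e, f0647e5, f48b8e3} — 4 commits.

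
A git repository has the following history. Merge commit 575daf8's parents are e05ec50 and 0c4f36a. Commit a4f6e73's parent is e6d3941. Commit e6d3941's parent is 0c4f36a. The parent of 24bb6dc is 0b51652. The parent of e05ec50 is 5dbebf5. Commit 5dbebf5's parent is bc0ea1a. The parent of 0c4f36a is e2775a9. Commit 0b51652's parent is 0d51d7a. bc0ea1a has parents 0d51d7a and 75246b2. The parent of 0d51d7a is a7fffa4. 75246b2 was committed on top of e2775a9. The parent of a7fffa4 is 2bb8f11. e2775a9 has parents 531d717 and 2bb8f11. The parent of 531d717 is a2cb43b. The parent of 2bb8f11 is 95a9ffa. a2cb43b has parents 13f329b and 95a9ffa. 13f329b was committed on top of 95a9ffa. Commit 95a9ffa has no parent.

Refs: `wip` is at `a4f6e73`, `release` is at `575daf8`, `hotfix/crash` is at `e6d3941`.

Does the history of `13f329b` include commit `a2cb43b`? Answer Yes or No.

No

Ancestors of 13f329b: {13f329b, 95a9ffa}.
a2cb43b is not in that set, so it is not an ancestor of 13f329b.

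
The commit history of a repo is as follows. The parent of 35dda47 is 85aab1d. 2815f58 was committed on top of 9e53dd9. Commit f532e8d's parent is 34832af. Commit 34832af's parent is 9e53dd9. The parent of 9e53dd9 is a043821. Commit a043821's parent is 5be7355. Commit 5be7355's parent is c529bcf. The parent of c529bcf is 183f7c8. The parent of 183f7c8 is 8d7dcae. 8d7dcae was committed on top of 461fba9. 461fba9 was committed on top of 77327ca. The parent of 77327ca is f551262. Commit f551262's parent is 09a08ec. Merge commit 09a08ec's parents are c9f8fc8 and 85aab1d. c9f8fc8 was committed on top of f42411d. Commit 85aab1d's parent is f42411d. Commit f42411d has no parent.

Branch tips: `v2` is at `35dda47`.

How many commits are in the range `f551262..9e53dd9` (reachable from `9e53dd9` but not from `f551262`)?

8

Reachable from 9e53dd9: {09a08ec, 183f7c8, 461fba9, 5be7355, 77327ca, 85aab1d, 8d7dcae, 9e53dd9, a043821, c529bcf, c9f8fc8, f42411d, f551262}.
Reachable from f551262: {09a08ec, 85aab1d, c9f8fc8, f42411d, f551262}.
In 9e53dd9's history but not f551262's: {183f7c8, 461fba9, 5be7355, 77327ca, 8d7dcae, 9e53dd9, a043821, c529bcf} — 8 commits.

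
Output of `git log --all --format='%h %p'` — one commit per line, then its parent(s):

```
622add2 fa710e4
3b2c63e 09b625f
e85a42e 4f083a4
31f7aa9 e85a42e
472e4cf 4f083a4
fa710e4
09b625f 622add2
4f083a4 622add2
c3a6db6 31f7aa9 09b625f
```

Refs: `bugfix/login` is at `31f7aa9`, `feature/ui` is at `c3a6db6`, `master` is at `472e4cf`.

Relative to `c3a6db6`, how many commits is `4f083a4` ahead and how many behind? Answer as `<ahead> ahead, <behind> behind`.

Reachable from 4f083a4: {4f083a4, 622add2, fa710e4}.
Reachable from c3a6db6: {09b625f, 31f7aa9, 4f083a4, 622add2, c3a6db6, e85a42e, fa710e4}.
Only in 4f083a4's history (ahead): {} — 0.
Only in c3a6db6's history (behind): {09b625f, 31f7aa9, c3a6db6, e85a42e} — 4.

0 ahead, 4 behind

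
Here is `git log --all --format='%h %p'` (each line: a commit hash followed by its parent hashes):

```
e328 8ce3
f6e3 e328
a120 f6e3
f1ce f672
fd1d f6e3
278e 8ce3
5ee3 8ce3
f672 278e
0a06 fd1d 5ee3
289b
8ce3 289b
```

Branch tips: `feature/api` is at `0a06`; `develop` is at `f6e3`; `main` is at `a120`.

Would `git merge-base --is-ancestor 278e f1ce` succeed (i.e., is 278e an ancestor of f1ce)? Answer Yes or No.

Ancestors of f1ce (commits reachable by following parents): {278e, 289b, 8ce3, f1ce, f672}.
278e is in that set, so it is an ancestor of f1ce.

Yes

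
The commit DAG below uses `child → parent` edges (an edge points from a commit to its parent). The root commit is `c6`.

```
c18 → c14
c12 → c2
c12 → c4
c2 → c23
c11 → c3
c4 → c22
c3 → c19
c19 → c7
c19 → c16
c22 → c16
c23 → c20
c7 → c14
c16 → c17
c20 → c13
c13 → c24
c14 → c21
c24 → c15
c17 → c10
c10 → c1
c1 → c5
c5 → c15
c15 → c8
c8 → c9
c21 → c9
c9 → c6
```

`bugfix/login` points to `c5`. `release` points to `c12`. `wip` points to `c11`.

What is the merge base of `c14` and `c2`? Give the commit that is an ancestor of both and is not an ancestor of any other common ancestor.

c9

Ancestors of c14: {c14, c21, c6, c9}.
Ancestors of c2: {c13, c15, c2, c20, c23, c24, c6, c8, c9}.
Common ancestors: {c6, c9}.
Among these, c9 is not an ancestor of any other common ancestor — it is the merge base.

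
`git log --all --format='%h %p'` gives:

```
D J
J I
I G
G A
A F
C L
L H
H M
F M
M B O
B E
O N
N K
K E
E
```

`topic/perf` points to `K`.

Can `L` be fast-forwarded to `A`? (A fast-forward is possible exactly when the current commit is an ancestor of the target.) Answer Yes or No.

No

A fast-forward from L to A is possible iff L is an ancestor of A.
Ancestors of A: {A, B, E, F, K, M, N, O}.
L is not among them, so fast-forward is not possible.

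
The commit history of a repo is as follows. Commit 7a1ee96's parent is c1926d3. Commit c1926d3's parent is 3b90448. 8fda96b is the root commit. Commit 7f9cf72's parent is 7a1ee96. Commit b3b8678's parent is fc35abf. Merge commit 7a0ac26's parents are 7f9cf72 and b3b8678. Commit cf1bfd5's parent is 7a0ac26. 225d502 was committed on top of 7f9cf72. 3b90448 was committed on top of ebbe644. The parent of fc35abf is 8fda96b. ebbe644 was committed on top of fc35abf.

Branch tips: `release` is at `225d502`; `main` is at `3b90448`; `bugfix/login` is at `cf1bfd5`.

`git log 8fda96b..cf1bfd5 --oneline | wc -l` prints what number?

9

Reachable from cf1bfd5: {3b90448, 7a0ac26, 7a1ee96, 7f9cf72, 8fda96b, b3b8678, c1926d3, cf1bfd5, ebbe644, fc35abf}.
Reachable from 8fda96b: {8fda96b}.
In cf1bfd5's history but not 8fda96b's: {3b90448, 7a0ac26, 7a1ee96, 7f9cf72, b3b8678, c1926d3, cf1bfd5, ebbe644, fc35abf} — 9 commits.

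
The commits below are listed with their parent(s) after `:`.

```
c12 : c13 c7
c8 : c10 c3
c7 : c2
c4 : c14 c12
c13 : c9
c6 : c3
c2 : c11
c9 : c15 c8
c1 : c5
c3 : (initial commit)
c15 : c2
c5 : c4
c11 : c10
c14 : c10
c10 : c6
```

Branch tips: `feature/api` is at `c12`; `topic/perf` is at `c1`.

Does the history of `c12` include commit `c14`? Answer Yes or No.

Ancestors of c12: {c10, c11, c12, c13, c15, c2, c3, c6, c7, c8, c9}.
c14 is not in that set, so it is not an ancestor of c12.

No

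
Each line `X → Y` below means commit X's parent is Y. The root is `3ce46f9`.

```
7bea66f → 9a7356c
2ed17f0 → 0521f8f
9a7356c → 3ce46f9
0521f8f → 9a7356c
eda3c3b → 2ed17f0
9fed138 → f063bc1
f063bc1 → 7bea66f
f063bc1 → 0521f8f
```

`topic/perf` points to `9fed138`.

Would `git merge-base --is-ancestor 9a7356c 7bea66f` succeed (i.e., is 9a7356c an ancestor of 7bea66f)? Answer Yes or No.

Yes

Ancestors of 7bea66f (commits reachable by following parents): {3ce46f9, 7bea66f, 9a7356c}.
9a7356c is in that set, so it is an ancestor of 7bea66f.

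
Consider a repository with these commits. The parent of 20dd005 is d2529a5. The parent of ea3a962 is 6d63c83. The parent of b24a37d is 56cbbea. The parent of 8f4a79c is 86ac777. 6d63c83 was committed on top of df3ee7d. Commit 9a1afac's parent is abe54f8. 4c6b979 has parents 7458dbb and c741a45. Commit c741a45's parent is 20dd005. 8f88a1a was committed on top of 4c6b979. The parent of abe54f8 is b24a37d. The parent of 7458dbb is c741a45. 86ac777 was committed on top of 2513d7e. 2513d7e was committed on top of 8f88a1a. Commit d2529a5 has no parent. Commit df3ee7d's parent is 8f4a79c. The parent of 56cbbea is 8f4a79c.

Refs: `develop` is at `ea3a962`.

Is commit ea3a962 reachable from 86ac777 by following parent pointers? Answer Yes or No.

No

Ancestors of 86ac777: {20dd005, 2513d7e, 4c6b979, 7458dbb, 86ac777, 8f88a1a, c741a45, d2529a5}.
ea3a962 is not in that set, so it is not an ancestor of 86ac777.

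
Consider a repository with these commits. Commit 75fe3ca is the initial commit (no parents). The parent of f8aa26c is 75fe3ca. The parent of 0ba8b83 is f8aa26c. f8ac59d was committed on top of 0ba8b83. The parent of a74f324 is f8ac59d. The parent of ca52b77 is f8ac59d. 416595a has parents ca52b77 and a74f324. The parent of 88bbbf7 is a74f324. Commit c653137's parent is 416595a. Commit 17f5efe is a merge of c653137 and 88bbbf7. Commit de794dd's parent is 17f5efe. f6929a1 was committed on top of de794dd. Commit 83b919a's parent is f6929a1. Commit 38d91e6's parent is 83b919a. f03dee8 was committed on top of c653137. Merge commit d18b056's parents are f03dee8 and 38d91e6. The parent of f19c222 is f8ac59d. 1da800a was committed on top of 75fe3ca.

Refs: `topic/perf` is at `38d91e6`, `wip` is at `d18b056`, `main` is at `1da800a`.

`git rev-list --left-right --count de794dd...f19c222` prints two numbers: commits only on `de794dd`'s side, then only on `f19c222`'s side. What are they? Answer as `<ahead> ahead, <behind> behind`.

Reachable from de794dd: {0ba8b83, 17f5efe, 416595a, 75fe3ca, 88bbbf7, a74f324, c653137, ca52b77, de794dd, f8aa26c, f8ac59d}.
Reachable from f19c222: {0ba8b83, 75fe3ca, f19c222, f8aa26c, f8ac59d}.
Only in de794dd's history (ahead): {17f5efe, 416595a, 88bbbf7, a74f324, c653137, ca52b77, de794dd} — 7.
Only in f19c222's history (behind): {f19c222} — 1.

7 ahead, 1 behind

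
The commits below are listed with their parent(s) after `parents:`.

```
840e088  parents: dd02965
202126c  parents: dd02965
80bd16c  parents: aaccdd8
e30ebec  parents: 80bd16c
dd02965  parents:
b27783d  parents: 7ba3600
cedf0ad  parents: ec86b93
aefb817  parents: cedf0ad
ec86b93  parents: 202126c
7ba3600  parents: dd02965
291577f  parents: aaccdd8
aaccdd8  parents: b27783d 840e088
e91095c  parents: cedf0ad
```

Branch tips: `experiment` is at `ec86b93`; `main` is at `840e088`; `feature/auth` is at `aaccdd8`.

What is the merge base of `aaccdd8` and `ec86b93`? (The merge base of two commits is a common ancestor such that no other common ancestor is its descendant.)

dd02965

Ancestors of aaccdd8: {7ba3600, 840e088, aaccdd8, b27783d, dd02965}.
Ancestors of ec86b93: {202126c, dd02965, ec86b93}.
Common ancestors: {dd02965}.
The only common ancestor is dd02965, so it is the merge base.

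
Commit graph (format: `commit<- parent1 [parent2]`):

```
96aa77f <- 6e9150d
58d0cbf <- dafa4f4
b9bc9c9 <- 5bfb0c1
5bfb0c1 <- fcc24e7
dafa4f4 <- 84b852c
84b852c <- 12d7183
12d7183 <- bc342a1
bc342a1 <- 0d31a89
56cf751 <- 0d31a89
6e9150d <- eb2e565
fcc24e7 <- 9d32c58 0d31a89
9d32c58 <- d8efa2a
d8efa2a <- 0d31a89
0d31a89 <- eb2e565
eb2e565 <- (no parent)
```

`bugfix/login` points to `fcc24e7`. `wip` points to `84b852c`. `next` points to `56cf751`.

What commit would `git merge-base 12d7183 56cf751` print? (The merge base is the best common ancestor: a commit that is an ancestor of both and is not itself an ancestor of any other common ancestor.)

0d31a89

Ancestors of 12d7183: {0d31a89, 12d7183, bc342a1, eb2e565}.
Ancestors of 56cf751: {0d31a89, 56cf751, eb2e565}.
Common ancestors: {0d31a89, eb2e565}.
Among these, 0d31a89 is not an ancestor of any other common ancestor — it is the merge base.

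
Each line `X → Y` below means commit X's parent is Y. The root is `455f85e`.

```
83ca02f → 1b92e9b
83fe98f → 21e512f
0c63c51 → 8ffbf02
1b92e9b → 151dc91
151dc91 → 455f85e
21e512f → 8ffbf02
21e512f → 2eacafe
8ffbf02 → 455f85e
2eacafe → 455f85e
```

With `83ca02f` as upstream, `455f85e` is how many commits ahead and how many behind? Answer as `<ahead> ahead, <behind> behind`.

0 ahead, 3 behind

Reachable from 455f85e: {455f85e}.
Reachable from 83ca02f: {151dc91, 1b92e9b, 455f85e, 83ca02f}.
Only in 455f85e's history (ahead): {} — 0.
Only in 83ca02f's history (behind): {151dc91, 1b92e9b, 83ca02f} — 3.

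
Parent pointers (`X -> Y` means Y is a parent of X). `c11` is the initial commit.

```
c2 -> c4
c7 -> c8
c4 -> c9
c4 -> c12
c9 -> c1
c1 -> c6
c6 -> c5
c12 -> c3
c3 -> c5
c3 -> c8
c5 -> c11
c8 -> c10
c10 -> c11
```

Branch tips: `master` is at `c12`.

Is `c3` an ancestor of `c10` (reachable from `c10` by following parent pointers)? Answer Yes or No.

No

Ancestors of c10: {c10, c11}.
c3 is not in that set, so it is not an ancestor of c10.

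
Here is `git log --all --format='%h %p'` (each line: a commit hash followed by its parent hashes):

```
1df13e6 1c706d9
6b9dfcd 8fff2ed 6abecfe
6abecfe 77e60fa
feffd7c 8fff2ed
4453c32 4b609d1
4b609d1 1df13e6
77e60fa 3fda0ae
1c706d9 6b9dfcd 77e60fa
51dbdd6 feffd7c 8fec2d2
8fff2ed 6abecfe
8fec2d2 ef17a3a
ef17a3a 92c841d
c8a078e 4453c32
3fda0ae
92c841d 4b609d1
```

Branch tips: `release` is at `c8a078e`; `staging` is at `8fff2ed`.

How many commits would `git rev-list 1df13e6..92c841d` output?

Reachable from 92c841d: {1c706d9, 1df13e6, 3fda0ae, 4b609d1, 6abecfe, 6b9dfcd, 77e60fa, 8fff2ed, 92c841d}.
Reachable from 1df13e6: {1c706d9, 1df13e6, 3fda0ae, 6abecfe, 6b9dfcd, 77e60fa, 8fff2ed}.
In 92c841d's history but not 1df13e6's: {4b609d1, 92c841d} — 2 commits.

2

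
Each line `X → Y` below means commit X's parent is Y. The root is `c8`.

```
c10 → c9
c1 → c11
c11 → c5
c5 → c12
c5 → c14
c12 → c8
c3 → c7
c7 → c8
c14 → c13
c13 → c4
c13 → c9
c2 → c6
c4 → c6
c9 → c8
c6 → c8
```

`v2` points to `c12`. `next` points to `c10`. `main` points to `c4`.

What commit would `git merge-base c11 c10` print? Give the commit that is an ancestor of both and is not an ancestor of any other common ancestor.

Ancestors of c11: {c11, c12, c13, c14, c4, c5, c6, c8, c9}.
Ancestors of c10: {c10, c8, c9}.
Common ancestors: {c8, c9}.
Among these, c9 is not an ancestor of any other common ancestor — it is the merge base.

c9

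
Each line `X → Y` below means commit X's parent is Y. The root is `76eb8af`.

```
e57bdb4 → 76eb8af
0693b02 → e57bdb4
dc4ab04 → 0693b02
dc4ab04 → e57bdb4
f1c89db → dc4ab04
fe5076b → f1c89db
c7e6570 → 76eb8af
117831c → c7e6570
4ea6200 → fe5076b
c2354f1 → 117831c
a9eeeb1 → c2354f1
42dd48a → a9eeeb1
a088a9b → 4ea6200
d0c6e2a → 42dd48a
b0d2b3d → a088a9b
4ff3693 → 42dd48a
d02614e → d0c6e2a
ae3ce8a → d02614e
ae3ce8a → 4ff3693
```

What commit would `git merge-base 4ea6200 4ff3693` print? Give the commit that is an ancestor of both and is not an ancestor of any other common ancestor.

Ancestors of 4ea6200: {0693b02, 4ea6200, 76eb8af, dc4ab04, e57bdb4, f1c89db, fe5076b}.
Ancestors of 4ff3693: {117831c, 42dd48a, 4ff3693, 76eb8af, a9eeeb1, c2354f1, c7e6570}.
Common ancestors: {76eb8af}.
The only common ancestor is 76eb8af, so it is the merge base.

76eb8af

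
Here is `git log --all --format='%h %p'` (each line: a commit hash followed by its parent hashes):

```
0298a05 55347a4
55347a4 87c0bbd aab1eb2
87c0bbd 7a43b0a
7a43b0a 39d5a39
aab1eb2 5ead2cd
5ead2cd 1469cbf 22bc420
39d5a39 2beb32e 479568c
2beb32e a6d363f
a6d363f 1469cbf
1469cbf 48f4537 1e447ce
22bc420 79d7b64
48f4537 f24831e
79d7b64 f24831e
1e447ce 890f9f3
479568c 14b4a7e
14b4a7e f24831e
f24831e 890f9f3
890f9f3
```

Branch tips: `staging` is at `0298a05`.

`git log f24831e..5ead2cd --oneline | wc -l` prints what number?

Reachable from 5ead2cd: {1469cbf, 1e447ce, 22bc420, 48f4537, 5ead2cd, 79d7b64, 890f9f3, f24831e}.
Reachable from f24831e: {890f9f3, f24831e}.
In 5ead2cd's history but not f24831e's: {1469cbf, 1e447ce, 22bc420, 48f4537, 5ead2cd, 79d7b64} — 6 commits.

6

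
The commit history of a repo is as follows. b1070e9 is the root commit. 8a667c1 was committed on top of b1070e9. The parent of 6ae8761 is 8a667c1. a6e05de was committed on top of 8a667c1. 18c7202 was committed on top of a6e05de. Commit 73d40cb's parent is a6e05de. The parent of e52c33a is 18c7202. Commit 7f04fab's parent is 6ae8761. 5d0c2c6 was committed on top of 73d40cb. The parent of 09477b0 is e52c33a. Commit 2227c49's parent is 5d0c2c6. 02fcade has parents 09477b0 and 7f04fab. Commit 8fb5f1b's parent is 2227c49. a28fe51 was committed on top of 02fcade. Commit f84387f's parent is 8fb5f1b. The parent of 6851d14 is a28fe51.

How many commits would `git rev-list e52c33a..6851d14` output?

Reachable from 6851d14: {02fcade, 09477b0, 18c7202, 6851d14, 6ae8761, 7f04fab, 8a667c1, a28fe51, a6e05de, b1070e9, e52c33a}.
Reachable from e52c33a: {18c7202, 8a667c1, a6e05de, b1070e9, e52c33a}.
In 6851d14's history but not e52c33a's: {02fcade, 09477b0, 6851d14, 6ae8761, 7f04fab, a28fe51} — 6 commits.

6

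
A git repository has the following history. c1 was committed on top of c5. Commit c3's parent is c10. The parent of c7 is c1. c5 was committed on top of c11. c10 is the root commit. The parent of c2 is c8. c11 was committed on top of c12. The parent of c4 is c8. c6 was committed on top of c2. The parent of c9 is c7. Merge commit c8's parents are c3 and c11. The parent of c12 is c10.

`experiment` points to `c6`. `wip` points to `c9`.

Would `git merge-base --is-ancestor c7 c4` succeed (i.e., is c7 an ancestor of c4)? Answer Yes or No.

Ancestors of c4: {c10, c11, c12, c3, c4, c8}.
c7 is not in that set, so it is not an ancestor of c4.

No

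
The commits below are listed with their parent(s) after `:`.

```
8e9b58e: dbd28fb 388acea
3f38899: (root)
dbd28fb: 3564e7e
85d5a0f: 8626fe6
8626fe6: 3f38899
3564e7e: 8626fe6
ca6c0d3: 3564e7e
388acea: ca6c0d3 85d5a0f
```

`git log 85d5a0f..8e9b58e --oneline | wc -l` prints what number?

Reachable from 8e9b58e: {3564e7e, 388acea, 3f38899, 85d5a0f, 8626fe6, 8e9b58e, ca6c0d3, dbd28fb}.
Reachable from 85d5a0f: {3f38899, 85d5a0f, 8626fe6}.
In 8e9b58e's history but not 85d5a0f's: {3564e7e, 388acea, 8e9b58e, ca6c0d3, dbd28fb} — 5 commits.

5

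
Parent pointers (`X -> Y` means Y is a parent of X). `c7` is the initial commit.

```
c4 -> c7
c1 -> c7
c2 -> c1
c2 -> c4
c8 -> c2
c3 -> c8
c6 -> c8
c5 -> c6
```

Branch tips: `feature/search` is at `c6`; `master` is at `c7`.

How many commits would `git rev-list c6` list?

Walking parent pointers from c6: reachable set = {c1, c2, c4, c6, c7, c8}.
That is 6 commits.

6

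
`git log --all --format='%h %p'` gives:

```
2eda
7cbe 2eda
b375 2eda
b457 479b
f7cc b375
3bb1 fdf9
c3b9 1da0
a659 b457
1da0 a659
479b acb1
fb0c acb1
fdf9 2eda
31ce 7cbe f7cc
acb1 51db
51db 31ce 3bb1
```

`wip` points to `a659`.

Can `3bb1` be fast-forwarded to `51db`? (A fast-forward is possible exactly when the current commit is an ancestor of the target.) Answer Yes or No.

Yes

A fast-forward from 3bb1 to 51db is possible iff 3bb1 is an ancestor of 51db.
Ancestors of 51db: {2eda, 31ce, 3bb1, 51db, 7cbe, b375, f7cc, fdf9}.
3bb1 is among them, so fast-forward is possible.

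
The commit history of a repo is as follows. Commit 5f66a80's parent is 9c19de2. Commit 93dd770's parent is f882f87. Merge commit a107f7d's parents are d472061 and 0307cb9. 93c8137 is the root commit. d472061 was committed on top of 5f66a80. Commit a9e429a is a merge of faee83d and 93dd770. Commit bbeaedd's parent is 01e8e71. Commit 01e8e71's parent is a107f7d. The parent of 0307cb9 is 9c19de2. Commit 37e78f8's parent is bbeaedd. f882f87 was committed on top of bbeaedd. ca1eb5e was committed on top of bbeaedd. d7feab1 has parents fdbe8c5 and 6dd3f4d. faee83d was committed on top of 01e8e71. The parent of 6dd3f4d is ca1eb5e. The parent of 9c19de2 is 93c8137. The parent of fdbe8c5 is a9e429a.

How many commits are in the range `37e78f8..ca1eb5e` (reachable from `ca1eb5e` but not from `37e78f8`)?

1

Reachable from ca1eb5e: {01e8e71, 0307cb9, 5f66a80, 93c8137, 9c19de2, a107f7d, bbeaedd, ca1eb5e, d472061}.
Reachable from 37e78f8: {01e8e71, 0307cb9, 37e78f8, 5f66a80, 93c8137, 9c19de2, a107f7d, bbeaedd, d472061}.
In ca1eb5e's history but not 37e78f8's: {ca1eb5e} — 1 commit.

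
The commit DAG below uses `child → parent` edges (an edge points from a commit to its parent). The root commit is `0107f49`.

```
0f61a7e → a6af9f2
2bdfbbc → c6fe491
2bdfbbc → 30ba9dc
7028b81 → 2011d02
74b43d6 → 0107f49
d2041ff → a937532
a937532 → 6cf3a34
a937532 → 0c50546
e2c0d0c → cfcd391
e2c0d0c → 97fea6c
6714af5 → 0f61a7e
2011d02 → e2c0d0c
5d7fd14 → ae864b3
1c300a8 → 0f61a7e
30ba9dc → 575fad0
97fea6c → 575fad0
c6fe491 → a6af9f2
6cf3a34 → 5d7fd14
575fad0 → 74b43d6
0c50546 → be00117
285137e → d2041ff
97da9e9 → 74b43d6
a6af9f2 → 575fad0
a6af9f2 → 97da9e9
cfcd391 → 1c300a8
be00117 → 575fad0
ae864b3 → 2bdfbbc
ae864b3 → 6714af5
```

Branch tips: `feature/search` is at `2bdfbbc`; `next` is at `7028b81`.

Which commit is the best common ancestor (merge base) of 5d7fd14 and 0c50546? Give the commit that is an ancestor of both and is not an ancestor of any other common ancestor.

Ancestors of 5d7fd14: {0107f49, 0f61a7e, 2bdfbbc, 30ba9dc, 575fad0, 5d7fd14, 6714af5, 74b43d6, 97da9e9, a6af9f2, ae864b3, c6fe491}.
Ancestors of 0c50546: {0107f49, 0c50546, 575fad0, 74b43d6, be00117}.
Common ancestors: {0107f49, 575fad0, 74b43d6}.
Among these, 575fad0 is not an ancestor of any other common ancestor — it is the merge base.

575fad0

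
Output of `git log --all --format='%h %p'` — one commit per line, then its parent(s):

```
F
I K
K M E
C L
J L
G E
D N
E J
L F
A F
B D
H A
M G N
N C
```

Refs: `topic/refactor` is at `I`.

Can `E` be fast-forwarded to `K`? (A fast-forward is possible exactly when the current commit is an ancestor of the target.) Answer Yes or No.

A fast-forward from E to K is possible iff E is an ancestor of K.
Ancestors of K: {C, E, F, G, J, K, L, M, N}.
E is among them, so fast-forward is possible.

Yes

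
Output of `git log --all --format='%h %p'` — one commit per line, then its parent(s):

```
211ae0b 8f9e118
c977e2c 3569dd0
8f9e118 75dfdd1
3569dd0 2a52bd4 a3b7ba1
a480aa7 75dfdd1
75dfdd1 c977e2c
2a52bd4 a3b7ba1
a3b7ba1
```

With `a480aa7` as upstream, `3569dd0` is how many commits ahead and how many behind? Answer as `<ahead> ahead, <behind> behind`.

0 ahead, 3 behind

Reachable from 3569dd0: {2a52bd4, 3569dd0, a3b7ba1}.
Reachable from a480aa7: {2a52bd4, 3569dd0, 75dfdd1, a3b7ba1, a480aa7, c977e2c}.
Only in 3569dd0's history (ahead): {} — 0.
Only in a480aa7's history (behind): {75dfdd1, a480aa7, c977e2c} — 3.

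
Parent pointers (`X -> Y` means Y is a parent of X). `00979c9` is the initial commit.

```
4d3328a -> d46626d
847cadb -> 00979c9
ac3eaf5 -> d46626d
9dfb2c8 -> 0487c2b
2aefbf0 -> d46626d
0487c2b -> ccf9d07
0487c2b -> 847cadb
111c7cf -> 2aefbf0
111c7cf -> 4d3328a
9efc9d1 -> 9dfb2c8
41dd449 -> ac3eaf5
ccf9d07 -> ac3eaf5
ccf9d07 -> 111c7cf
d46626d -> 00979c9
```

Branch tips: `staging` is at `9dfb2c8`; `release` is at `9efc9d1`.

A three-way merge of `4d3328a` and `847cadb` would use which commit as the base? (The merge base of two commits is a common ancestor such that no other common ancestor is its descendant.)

Ancestors of 4d3328a: {00979c9, 4d3328a, d46626d}.
Ancestors of 847cadb: {00979c9, 847cadb}.
Common ancestors: {00979c9}.
The only common ancestor is 00979c9, so it is the merge base.

00979c9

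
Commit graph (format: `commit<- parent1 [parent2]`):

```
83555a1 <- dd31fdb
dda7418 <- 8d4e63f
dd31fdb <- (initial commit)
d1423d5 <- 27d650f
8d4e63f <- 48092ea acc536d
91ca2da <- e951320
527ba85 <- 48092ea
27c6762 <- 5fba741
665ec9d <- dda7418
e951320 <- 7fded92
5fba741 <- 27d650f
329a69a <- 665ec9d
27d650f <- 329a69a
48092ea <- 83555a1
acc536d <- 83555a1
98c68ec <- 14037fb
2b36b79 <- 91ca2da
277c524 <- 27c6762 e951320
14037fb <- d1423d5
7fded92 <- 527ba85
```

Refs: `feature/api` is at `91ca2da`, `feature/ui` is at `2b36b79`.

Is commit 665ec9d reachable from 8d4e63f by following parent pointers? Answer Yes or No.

No

Ancestors of 8d4e63f: {48092ea, 83555a1, 8d4e63f, acc536d, dd31fdb}.
665ec9d is not in that set, so it is not an ancestor of 8d4e63f.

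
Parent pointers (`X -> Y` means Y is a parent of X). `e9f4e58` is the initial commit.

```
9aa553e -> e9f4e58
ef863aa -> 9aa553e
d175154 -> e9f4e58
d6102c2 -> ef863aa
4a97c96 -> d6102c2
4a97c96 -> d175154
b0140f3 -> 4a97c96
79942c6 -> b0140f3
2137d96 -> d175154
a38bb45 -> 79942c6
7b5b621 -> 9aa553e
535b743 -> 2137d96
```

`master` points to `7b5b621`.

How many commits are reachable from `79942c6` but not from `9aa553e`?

Reachable from 79942c6: {4a97c96, 79942c6, 9aa553e, b0140f3, d175154, d6102c2, e9f4e58, ef863aa}.
Reachable from 9aa553e: {9aa553e, e9f4e58}.
In 79942c6's history but not 9aa553e's: {4a97c96, 79942c6, b0140f3, d175154, d6102c2, ef863aa} — 6 commits.

6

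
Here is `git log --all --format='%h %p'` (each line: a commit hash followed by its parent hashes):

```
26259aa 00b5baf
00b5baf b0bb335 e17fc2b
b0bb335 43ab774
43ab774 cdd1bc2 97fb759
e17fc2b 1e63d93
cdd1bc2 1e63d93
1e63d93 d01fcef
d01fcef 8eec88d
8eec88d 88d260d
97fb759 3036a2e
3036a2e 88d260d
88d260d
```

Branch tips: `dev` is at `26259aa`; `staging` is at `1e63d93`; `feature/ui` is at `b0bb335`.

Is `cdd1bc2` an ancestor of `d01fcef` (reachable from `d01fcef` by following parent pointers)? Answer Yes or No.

No

Ancestors of d01fcef: {88d260d, 8eec88d, d01fcef}.
cdd1bc2 is not in that set, so it is not an ancestor of d01fcef.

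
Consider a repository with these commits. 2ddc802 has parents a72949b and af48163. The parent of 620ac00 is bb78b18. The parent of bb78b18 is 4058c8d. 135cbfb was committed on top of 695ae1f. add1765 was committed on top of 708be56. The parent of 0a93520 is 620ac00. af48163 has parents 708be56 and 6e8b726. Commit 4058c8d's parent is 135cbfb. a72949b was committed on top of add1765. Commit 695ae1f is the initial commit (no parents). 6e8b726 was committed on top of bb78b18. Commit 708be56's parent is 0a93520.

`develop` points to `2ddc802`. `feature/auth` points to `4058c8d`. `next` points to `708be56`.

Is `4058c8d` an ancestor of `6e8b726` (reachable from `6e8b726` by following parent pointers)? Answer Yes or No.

Yes

Ancestors of 6e8b726 (commits reachable by following parents): {135cbfb, 4058c8d, 695ae1f, 6e8b726, bb78b18}.
4058c8d is in that set, so it is an ancestor of 6e8b726.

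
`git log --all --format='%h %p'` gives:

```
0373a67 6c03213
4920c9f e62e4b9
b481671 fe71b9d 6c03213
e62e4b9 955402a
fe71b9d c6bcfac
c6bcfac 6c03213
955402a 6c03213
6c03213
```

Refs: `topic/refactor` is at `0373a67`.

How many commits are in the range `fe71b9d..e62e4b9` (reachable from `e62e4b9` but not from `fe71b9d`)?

2

Reachable from e62e4b9: {6c03213, 955402a, e62e4b9}.
Reachable from fe71b9d: {6c03213, c6bcfac, fe71b9d}.
In e62e4b9's history but not fe71b9d's: {955402a, e62e4b9} — 2 commits.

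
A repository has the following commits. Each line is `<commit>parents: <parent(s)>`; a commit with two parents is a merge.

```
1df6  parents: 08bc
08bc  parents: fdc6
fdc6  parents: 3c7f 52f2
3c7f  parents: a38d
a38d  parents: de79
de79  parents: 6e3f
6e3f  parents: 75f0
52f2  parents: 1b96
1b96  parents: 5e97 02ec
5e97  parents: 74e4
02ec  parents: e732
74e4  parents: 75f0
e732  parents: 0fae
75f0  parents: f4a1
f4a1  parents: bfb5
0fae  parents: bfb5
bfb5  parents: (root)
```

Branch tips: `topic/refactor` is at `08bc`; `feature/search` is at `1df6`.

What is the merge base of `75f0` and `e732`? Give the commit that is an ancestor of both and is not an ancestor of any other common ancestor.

Ancestors of 75f0: {75f0, bfb5, f4a1}.
Ancestors of e732: {0fae, bfb5, e732}.
Common ancestors: {bfb5}.
The only common ancestor is bfb5, so it is the merge base.

bfb5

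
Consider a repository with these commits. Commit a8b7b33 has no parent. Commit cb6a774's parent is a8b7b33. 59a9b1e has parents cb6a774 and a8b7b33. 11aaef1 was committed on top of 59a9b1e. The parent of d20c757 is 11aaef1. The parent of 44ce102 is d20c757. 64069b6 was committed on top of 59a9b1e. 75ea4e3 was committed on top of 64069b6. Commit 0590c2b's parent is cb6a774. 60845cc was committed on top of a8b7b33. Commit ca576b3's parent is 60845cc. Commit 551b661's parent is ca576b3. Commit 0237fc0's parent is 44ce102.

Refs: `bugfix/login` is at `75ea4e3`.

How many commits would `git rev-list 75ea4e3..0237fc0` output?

4

Reachable from 0237fc0: {0237fc0, 11aaef1, 44ce102, 59a9b1e, a8b7b33, cb6a774, d20c757}.
Reachable from 75ea4e3: {59a9b1e, 64069b6, 75ea4e3, a8b7b33, cb6a774}.
In 0237fc0's history but not 75ea4e3's: {0237fc0, 11aaef1, 44ce102, d20c757} — 4 commits.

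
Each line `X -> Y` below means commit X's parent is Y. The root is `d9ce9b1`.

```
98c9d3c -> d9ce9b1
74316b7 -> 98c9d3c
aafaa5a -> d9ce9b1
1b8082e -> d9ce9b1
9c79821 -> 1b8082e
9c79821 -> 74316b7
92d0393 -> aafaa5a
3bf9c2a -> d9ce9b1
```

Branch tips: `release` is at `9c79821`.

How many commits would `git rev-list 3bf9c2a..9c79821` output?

Reachable from 9c79821: {1b8082e, 74316b7, 98c9d3c, 9c79821, d9ce9b1}.
Reachable from 3bf9c2a: {3bf9c2a, d9ce9b1}.
In 9c79821's history but not 3bf9c2a's: {1b8082e, 74316b7, 98c9d3c, 9c79821} — 4 commits.

4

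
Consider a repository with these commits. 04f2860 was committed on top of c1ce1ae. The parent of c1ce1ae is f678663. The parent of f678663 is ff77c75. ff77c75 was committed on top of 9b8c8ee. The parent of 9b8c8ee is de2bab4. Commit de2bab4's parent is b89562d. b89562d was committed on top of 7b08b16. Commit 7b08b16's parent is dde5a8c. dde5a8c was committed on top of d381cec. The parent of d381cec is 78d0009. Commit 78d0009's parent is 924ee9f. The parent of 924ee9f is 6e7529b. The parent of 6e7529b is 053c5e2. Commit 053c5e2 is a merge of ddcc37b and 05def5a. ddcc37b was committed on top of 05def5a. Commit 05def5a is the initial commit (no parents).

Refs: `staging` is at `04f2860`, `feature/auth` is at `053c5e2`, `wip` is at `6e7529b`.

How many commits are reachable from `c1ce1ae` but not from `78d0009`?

Reachable from c1ce1ae: {053c5e2, 05def5a, 6e7529b, 78d0009, 7b08b16, 924ee9f, 9b8c8ee, b89562d, c1ce1ae, d381cec, ddcc37b, dde5a8c, de2bab4, f678663, ff77c75}.
Reachable from 78d0009: {053c5e2, 05def5a, 6e7529b, 78d0009, 924ee9f, ddcc37b}.
In c1ce1ae's history but not 78d0009's: {7b08b16, 9b8c8ee, b89562d, c1ce1ae, d381cec, dde5a8c, de2bab4, f678663, ff77c75} — 9 commits.

9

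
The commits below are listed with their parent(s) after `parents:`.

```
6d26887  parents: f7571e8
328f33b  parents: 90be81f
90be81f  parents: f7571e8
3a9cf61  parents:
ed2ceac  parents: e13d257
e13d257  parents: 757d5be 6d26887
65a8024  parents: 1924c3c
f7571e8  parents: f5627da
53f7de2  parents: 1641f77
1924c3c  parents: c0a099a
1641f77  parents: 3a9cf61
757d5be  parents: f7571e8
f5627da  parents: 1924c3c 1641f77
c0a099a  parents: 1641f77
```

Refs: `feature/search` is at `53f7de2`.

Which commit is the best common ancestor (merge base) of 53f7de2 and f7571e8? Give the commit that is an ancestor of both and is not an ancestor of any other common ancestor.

Ancestors of 53f7de2: {1641f77, 3a9cf61, 53f7de2}.
Ancestors of f7571e8: {1641f77, 1924c3c, 3a9cf61, c0a099a, f5627da, f7571e8}.
Common ancestors: {1641f77, 3a9cf61}.
Among these, 1641f77 is not an ancestor of any other common ancestor — it is the merge base.

1641f77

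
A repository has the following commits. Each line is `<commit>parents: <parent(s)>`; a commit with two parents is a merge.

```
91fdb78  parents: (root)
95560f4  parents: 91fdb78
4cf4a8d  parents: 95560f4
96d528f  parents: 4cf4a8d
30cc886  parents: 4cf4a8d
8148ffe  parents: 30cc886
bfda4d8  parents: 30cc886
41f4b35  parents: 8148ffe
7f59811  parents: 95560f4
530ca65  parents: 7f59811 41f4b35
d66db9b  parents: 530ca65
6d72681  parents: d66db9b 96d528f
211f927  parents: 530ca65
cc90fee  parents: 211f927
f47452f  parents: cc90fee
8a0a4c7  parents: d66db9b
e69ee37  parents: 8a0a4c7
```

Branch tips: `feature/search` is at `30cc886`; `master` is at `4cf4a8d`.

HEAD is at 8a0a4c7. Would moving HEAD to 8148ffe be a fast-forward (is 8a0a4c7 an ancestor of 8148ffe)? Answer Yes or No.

A fast-forward from 8a0a4c7 to 8148ffe is possible iff 8a0a4c7 is an ancestor of 8148ffe.
Ancestors of 8148ffe: {30cc886, 4cf4a8d, 8148ffe, 91fdb78, 95560f4}.
8a0a4c7 is not among them, so fast-forward is not possible.

No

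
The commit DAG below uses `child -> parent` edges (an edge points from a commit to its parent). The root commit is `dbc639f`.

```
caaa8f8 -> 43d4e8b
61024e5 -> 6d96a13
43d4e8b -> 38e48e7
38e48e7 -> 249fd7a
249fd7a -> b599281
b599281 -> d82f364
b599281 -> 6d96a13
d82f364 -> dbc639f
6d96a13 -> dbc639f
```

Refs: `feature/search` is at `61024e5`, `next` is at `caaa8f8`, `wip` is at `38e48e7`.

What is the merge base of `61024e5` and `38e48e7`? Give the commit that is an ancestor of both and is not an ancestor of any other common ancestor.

6d96a13

Ancestors of 61024e5: {61024e5, 6d96a13, dbc639f}.
Ancestors of 38e48e7: {249fd7a, 38e48e7, 6d96a13, b599281, d82f364, dbc639f}.
Common ancestors: {6d96a13, dbc639f}.
Among these, 6d96a13 is not an ancestor of any other common ancestor — it is the merge base.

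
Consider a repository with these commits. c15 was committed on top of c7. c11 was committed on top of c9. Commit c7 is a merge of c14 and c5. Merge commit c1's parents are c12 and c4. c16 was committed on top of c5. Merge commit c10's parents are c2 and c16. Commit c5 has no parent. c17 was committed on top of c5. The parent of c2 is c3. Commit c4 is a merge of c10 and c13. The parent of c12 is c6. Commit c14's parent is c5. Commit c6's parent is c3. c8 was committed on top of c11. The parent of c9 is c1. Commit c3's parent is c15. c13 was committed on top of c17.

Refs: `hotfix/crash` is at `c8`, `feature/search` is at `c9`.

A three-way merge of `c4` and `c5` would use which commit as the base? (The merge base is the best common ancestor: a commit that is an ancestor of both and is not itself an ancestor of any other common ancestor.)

c5

Ancestors of c4: {c10, c13, c14, c15, c16, c17, c2, c3, c4, c5, c7}.
Ancestors of c5: {c5}.
Common ancestors: {c5}.
The only common ancestor is c5, so it is the merge base.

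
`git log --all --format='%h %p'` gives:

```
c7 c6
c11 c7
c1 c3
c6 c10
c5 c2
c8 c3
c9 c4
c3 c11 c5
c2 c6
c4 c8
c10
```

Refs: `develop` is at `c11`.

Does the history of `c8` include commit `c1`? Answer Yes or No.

No

Ancestors of c8: {c10, c11, c2, c3, c5, c6, c7, c8}.
c1 is not in that set, so it is not an ancestor of c8.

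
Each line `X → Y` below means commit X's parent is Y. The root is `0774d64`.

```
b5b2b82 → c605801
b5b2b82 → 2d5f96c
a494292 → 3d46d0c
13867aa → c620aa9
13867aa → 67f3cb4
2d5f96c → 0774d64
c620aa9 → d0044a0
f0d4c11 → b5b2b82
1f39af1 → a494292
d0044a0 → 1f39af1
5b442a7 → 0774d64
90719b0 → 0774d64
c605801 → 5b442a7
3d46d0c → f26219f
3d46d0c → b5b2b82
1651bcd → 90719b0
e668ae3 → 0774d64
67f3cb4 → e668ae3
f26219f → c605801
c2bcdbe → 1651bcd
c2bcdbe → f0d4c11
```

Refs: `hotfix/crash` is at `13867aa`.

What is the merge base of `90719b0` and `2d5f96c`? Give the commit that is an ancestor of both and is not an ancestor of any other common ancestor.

0774d64

Ancestors of 90719b0: {0774d64, 90719b0}.
Ancestors of 2d5f96c: {0774d64, 2d5f96c}.
Common ancestors: {0774d64}.
The only common ancestor is 0774d64, so it is the merge base.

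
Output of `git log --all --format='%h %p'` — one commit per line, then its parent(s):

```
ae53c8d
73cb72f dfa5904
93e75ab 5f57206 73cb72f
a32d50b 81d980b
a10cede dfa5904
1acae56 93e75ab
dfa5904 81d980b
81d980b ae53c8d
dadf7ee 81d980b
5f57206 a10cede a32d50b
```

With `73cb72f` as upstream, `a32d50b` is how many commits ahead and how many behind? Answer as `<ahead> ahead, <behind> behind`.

1 ahead, 2 behind

Reachable from a32d50b: {81d980b, a32d50b, ae53c8d}.
Reachable from 73cb72f: {73cb72f, 81d980b, ae53c8d, dfa5904}.
Only in a32d50b's history (ahead): {a32d50b} — 1.
Only in 73cb72f's history (behind): {73cb72f, dfa5904} — 2.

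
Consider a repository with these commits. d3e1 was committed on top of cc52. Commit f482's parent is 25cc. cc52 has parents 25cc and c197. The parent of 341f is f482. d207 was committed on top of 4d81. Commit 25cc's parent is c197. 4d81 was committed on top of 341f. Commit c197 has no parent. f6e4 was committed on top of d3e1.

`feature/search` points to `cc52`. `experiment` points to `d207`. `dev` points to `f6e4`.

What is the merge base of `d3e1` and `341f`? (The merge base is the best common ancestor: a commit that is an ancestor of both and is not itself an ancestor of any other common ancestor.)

Ancestors of d3e1: {25cc, c197, cc52, d3e1}.
Ancestors of 341f: {25cc, 341f, c197, f482}.
Common ancestors: {25cc, c197}.
Among these, 25cc is not an ancestor of any other common ancestor — it is the merge base.

25cc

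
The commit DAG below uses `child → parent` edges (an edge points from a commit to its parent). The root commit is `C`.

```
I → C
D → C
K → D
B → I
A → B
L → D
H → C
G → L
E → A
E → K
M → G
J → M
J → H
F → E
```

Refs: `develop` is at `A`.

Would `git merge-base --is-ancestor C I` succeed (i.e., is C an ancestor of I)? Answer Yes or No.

Ancestors of I (commits reachable by following parents): {C, I}.
C is in that set, so it is an ancestor of I.

Yes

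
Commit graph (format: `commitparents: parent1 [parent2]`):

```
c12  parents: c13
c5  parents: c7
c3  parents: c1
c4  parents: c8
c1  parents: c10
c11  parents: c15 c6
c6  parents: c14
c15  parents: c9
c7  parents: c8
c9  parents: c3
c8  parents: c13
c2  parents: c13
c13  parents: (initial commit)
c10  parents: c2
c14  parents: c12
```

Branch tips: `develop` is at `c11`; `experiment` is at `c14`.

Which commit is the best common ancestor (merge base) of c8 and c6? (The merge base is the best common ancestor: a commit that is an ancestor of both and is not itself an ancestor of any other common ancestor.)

Ancestors of c8: {c13, c8}.
Ancestors of c6: {c12, c13, c14, c6}.
Common ancestors: {c13}.
The only common ancestor is c13, so it is the merge base.

c13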